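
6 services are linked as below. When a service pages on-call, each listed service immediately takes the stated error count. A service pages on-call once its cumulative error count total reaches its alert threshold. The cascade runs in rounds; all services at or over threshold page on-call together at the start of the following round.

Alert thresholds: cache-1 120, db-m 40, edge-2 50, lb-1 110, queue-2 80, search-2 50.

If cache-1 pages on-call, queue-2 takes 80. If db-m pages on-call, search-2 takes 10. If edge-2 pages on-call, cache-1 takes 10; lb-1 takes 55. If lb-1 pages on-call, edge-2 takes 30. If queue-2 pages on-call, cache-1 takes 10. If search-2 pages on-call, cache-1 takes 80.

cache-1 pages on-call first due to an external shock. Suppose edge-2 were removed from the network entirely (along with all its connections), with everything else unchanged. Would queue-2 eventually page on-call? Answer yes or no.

With edge-2 removed:
Round 1 — cache-1 pages on-call (initial).
  queue-2: +80 → 80 ≥ 80
Round 2 — queue-2 pages on-call.
No further pages.

yes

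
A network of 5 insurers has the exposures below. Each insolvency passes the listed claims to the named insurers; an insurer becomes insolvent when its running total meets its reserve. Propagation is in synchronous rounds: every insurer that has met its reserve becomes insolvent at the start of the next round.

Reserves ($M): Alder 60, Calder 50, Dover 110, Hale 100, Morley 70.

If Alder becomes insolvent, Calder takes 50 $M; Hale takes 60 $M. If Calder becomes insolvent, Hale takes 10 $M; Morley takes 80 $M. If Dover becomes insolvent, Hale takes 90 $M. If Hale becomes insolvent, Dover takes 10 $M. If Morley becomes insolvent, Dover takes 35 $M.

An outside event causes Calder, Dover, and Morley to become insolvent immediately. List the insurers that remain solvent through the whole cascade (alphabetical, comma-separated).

Round 1 — Calder, Dover, Morley become insolvent (initial).
  Hale: +10+90 → 100 ≥ 100
Round 2 — Hale becomes insolvent.
No further insolvencies.

Alder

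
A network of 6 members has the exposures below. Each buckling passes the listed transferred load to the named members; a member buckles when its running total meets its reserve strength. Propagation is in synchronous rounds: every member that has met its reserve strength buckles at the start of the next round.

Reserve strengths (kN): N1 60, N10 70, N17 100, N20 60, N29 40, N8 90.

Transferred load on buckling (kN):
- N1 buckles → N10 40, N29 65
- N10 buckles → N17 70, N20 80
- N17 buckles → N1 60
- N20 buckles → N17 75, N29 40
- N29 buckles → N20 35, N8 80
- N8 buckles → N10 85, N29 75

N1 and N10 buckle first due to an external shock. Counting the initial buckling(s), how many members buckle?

5

Round 1 — N1, N10 buckle (initial).
  N17: +70 → 70 < 100
  N20: +80 → 80 ≥ 60
  N29: +65 → 65 ≥ 40
Round 2 — N20, N29 buckle.
  N17: +75 → 145 ≥ 100
  N8: +80 → 80 < 90
Round 3 — N17 buckles.
No further bucklings.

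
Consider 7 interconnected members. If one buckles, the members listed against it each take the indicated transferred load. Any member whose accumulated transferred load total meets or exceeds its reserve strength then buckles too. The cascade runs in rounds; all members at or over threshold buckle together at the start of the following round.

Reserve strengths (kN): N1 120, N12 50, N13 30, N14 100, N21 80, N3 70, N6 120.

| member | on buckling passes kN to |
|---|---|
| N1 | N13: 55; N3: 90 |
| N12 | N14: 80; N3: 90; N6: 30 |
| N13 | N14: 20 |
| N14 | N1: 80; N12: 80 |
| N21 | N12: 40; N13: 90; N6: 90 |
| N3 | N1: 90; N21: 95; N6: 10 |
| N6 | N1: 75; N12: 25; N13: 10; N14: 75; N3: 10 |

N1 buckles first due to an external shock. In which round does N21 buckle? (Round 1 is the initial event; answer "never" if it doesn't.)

Round 1 — N1 buckles (initial).
  N13: +55 → 55 ≥ 30
  N3: +90 → 90 ≥ 70
Round 2 — N13, N3 buckle.
  N14: +20 → 20 < 100
  N21: +95 → 95 ≥ 80
  N6: +10 → 10 < 120
Round 3 — N21 buckles.
  N12: +40 → 40 < 50
  N6: +90 → 100 < 120
No further bucklings.

3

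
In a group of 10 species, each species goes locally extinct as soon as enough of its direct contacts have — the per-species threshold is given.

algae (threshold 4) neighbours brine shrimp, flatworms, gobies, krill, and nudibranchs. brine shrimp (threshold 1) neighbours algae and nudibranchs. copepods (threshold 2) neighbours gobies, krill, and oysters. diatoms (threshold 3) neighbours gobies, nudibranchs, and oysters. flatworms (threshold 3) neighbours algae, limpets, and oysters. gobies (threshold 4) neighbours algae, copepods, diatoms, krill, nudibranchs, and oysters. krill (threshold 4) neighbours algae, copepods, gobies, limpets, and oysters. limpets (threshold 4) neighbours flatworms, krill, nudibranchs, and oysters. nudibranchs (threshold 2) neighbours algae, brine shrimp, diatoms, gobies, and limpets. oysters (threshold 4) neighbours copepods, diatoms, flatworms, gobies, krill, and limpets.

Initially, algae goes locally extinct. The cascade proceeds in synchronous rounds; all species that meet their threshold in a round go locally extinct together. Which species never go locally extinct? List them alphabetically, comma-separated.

copepods, diatoms, flatworms, gobies, krill, limpets, oysters

Round 1 — algae goes locally extinct (initial).
Round 2 — checking thresholds:
  brine shrimp: 1 of 2 neighbours ≥ 1, goes locally extinct.
  flatworms: 1 of 3 neighbours < 3, below threshold.
  gobies: 1 of 6 neighbours < 4, below threshold.
  krill: 1 of 5 neighbours < 4, below threshold.
  nudibranchs: 1 of 5 neighbours < 2, below threshold.
Round 3 — checking thresholds:
  flatworms: 1 of 3 neighbours < 3, below threshold.
  gobies: 1 of 6 neighbours < 4, below threshold.
  krill: 1 of 5 neighbours < 4, below threshold.
  nudibranchs: 2 of 5 neighbours ≥ 2, goes locally extinct.
Round 4 — no new extinctions; cascade stops.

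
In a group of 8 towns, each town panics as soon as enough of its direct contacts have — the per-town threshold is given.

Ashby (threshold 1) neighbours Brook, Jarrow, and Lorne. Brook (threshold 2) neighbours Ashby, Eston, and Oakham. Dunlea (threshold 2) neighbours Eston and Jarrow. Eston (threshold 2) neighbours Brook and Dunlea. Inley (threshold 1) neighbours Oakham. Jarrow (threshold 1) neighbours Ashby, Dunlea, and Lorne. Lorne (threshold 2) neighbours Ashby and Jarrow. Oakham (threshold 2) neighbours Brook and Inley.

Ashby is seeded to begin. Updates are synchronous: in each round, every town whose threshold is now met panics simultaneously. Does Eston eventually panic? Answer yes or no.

Round 1 — Ashby panics (initial).
Round 2 — checking thresholds:
  Brook: 1 of 3 neighbours < 2, holds.
  Jarrow: 1 of 3 neighbours ≥ 1, panics.
  Lorne: 1 of 2 neighbours < 2, holds.
Round 3 — checking thresholds:
  Brook: 1 of 3 neighbours < 2, holds.
  Dunlea: 1 of 2 neighbours < 2, holds.
  Lorne: 2 of 2 neighbours ≥ 2, panics.
Round 4 — no new panics; cascade stops.

no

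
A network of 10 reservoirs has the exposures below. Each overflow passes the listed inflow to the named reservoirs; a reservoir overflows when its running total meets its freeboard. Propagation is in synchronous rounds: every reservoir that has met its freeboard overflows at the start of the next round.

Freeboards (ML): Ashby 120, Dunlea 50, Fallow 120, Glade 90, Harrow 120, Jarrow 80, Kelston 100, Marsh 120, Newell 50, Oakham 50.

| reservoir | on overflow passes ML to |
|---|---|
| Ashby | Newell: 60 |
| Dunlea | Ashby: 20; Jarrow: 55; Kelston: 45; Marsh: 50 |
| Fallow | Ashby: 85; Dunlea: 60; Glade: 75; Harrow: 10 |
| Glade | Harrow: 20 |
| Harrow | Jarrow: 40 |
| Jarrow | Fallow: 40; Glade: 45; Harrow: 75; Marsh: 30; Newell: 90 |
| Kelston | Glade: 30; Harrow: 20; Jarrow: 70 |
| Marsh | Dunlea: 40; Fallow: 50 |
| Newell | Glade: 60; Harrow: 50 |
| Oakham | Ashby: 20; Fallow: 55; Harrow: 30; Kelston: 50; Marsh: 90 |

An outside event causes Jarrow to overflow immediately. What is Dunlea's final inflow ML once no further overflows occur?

Round 1 — Jarrow overflows (initial).
  Fallow: +40 → 40 < 120
  Glade: +45 → 45 < 90
  Harrow: +75 → 75 < 120
  Marsh: +30 → 30 < 120
  Newell: +90 → 90 ≥ 50
Round 2 — Newell overflows.
  Glade: +60 → 105 ≥ 90
  Harrow: +50 → 125 ≥ 120
Round 3 — Glade, Harrow overflow.
No further overflows.

0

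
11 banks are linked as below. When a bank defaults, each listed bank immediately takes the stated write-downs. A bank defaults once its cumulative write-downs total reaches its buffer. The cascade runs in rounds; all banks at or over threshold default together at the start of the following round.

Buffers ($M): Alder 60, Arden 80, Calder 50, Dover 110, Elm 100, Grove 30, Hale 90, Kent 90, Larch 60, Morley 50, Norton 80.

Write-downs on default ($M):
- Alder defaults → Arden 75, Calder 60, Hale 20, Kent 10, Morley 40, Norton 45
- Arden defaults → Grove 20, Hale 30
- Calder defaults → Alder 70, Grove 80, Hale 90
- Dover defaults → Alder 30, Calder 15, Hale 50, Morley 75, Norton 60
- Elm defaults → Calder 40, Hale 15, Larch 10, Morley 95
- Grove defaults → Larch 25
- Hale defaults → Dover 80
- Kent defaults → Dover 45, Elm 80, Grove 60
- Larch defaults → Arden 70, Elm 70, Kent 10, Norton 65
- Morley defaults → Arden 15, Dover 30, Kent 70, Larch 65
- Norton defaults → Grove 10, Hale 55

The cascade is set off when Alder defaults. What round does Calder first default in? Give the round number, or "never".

Round 1 — Alder defaults (initial).
  Arden: +75 → 75 < 80
  Calder: +60 → 60 ≥ 50
  Hale: +20 → 20 < 90
  Kent: +10 → 10 < 90
  Morley: +40 → 40 < 50
  Norton: +45 → 45 < 80
Round 2 — Calder defaults.
  Grove: +80 → 80 ≥ 30
  Hale: +90 → 110 ≥ 90
Round 3 — Grove, Hale default.
  Dover: +80 → 80 < 110
  Larch: +25 → 25 < 60
No further defaults.

2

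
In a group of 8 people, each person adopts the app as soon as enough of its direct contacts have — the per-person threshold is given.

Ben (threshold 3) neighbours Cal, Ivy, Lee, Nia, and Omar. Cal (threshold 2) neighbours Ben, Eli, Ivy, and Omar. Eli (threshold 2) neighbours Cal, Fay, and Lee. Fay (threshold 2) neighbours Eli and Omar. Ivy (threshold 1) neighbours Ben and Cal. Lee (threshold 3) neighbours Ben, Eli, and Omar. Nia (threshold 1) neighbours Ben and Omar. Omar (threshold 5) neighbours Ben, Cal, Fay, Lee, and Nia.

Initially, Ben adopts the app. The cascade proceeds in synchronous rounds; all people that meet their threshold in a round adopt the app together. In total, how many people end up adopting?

4

Round 1 — Ben adopts the app (initial).
Round 2 — checking thresholds:
  Cal: 1 of 4 neighbours < 2, below threshold.
  Ivy: 1 of 2 neighbours ≥ 1, adopts the app.
  Lee: 1 of 3 neighbours < 3, below threshold.
  Nia: 1 of 2 neighbours ≥ 1, adopts the app.
  Omar: 1 of 5 neighbours < 5, below threshold.
Round 3 — checking thresholds:
  Cal: 2 of 4 neighbours ≥ 2, adopts the app.
  Lee: 1 of 3 neighbours < 3, below threshold.
  Omar: 2 of 5 neighbours < 5, below threshold.
Round 4 — no new adoptions; cascade stops.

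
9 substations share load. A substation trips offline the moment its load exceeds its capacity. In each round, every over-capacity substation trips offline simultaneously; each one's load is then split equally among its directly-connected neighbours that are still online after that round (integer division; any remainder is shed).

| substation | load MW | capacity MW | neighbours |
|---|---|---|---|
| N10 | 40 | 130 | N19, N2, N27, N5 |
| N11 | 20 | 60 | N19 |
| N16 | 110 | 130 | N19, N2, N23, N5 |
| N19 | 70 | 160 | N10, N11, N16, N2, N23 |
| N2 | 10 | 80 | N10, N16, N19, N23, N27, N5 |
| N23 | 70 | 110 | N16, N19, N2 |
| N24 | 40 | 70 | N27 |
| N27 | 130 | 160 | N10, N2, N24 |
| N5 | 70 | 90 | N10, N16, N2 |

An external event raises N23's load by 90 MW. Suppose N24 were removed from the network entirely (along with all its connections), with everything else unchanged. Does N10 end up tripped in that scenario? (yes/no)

With N24 removed:
Round 1 — N23 at 160 > 110. N23 trips offline.
  N23 sheds 160 MW to N16, N19, N2: 53 each (1 lost).
    N16: 110+53 = 163 > 130
    N19: 70+53 = 123 ≤ 160
    N2: 10+53 = 63 ≤ 80
Round 2 — N16 trips offline.
  N16 sheds 163 MW to N19, N2, N5: 54 each (1 lost).
    N19: 123+54 = 177 > 160
    N2: 63+54 = 117 > 80
    N5: 70+54 = 124 > 90
Round 3 — N19, N2, N5 trip offline.
  N19 sheds 177 MW to N10, N11: 88 each (1 lost).
    N10: 40+88 = 128 ≤ 130
    N11: 20+88 = 108 > 60
  N2 sheds 117 MW to N10, N27: 58 each (1 lost).
    N10: 128+58 = 186 > 130
    N27: 130+58 = 188 > 160
  N5 sheds 124 MW to N10: 124 each.
    N10: 186+124 = 310 > 130
Round 4 — N10, N11, N27 trip offline.
  N10 sheds 310 MW: no online neighbours, lost.
  N11 sheds 108 MW: no online neighbours, lost.
  N27 sheds 188 MW: no online neighbours, lost.
No further trips.

yes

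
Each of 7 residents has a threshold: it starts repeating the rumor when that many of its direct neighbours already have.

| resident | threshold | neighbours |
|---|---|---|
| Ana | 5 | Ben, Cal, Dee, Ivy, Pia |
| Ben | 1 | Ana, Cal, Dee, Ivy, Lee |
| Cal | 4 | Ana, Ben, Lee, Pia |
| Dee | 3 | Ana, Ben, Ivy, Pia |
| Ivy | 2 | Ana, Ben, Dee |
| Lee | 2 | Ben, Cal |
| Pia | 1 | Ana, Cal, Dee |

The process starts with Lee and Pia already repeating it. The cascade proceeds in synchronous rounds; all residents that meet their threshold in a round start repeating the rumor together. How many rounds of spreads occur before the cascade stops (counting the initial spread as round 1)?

2

Round 1 — Lee, Pia start repeating the rumor (initial).
Round 2 — checking thresholds:
  Ana: 1 of 5 neighbours < 5, holds.
  Ben: 1 of 5 neighbours ≥ 1, starts repeating the rumor.
  Cal: 2 of 4 neighbours < 4, holds.
  Dee: 1 of 4 neighbours < 3, holds.
Round 3 — no new spreads; cascade stops.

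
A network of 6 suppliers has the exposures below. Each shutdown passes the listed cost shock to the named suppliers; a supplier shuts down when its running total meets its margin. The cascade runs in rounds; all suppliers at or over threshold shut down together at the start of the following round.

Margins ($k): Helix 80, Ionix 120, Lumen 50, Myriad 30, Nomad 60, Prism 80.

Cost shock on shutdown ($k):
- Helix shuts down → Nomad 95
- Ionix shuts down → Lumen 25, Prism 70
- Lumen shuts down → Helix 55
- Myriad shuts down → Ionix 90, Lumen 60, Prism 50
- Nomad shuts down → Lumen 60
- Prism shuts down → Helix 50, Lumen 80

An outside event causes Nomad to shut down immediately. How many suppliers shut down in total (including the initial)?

2

Round 1 — Nomad shuts down (initial).
  Lumen: +60 → 60 ≥ 50
Round 2 — Lumen shuts down.
  Helix: +55 → 55 < 80
No further shutdowns.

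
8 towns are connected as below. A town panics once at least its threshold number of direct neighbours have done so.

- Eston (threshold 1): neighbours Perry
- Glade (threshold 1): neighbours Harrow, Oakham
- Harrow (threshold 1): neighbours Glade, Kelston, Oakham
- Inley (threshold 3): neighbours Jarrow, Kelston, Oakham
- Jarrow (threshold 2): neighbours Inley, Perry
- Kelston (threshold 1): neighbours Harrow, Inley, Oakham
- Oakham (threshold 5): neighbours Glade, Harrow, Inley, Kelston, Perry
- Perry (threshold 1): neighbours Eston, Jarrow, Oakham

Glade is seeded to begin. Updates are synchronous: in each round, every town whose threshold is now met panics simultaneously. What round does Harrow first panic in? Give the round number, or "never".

2

Round 1 — Glade panics (initial).
Round 2 — checking thresholds:
  Harrow: 1 of 3 neighbours ≥ 1, panics.
  Oakham: 1 of 5 neighbours < 5, not yet.
Round 3 — checking thresholds:
  Kelston: 1 of 3 neighbours ≥ 1, panics.
  Oakham: 2 of 5 neighbours < 5, not yet.
Round 4 — no new panics; cascade stops.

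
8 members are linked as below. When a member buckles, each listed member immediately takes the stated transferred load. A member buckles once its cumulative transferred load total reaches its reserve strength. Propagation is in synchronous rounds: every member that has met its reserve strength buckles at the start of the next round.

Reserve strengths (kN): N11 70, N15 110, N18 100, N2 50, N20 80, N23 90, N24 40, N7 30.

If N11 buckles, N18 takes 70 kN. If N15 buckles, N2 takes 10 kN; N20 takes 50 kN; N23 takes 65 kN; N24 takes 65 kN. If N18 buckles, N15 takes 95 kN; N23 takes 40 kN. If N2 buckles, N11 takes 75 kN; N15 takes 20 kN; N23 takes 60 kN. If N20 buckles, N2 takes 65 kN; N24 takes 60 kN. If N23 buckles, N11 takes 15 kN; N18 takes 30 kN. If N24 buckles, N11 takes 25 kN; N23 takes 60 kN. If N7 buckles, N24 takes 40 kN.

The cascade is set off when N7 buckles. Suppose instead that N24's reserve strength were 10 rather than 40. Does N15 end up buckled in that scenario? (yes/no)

With N24's reserve strength at 10:
Round 1 — N7 buckles (initial).
  N24: +40 → 40 ≥ 10
Round 2 — N24 buckles.
  N11: +25 → 25 < 70
  N23: +60 → 60 < 90
No further bucklings.

no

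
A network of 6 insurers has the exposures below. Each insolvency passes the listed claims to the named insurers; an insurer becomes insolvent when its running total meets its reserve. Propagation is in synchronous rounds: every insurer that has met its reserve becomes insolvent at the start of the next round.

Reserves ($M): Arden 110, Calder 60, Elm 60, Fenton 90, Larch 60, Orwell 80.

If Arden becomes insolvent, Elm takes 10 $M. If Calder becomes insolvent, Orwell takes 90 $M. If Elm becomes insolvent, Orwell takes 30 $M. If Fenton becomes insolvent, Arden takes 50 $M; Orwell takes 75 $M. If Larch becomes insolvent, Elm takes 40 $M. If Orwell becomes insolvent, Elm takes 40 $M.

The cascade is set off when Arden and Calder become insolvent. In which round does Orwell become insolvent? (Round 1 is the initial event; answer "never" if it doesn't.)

Round 1 — Arden, Calder become insolvent (initial).
  Elm: +10 → 10 < 60
  Orwell: +90 → 90 ≥ 80
Round 2 — Orwell becomes insolvent.
  Elm: +40 → 50 < 60
No further insolvencies.

2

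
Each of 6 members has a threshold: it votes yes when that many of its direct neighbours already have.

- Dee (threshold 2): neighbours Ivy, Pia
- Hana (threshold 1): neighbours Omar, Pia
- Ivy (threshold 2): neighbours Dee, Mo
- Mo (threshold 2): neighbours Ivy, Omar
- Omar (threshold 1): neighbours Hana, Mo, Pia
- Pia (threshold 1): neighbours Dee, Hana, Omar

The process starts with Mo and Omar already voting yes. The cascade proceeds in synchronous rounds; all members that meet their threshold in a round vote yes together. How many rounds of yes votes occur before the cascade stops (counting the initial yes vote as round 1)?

Round 1 — Mo, Omar vote yes (initial).
Round 2 — checking thresholds:
  Hana: 1 of 2 neighbours ≥ 1, votes yes.
  Ivy: 1 of 2 neighbours < 2, holds.
  Pia: 1 of 3 neighbours ≥ 1, votes yes.
Round 3 — no new yes votes; cascade stops.

2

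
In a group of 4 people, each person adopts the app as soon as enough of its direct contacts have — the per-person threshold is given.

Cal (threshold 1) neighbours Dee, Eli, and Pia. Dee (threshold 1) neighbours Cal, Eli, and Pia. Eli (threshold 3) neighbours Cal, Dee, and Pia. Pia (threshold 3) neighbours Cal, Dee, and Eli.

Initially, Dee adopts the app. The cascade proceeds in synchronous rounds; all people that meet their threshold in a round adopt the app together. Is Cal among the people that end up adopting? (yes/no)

yes

Round 1 — Dee adopts the app (initial).
Round 2 — checking thresholds:
  Cal: 1 of 3 neighbours ≥ 1, adopts the app.
  Eli: 1 of 3 neighbours < 3, below threshold.
  Pia: 1 of 3 neighbours < 3, below threshold.
Round 3 — no new adoptions; cascade stops.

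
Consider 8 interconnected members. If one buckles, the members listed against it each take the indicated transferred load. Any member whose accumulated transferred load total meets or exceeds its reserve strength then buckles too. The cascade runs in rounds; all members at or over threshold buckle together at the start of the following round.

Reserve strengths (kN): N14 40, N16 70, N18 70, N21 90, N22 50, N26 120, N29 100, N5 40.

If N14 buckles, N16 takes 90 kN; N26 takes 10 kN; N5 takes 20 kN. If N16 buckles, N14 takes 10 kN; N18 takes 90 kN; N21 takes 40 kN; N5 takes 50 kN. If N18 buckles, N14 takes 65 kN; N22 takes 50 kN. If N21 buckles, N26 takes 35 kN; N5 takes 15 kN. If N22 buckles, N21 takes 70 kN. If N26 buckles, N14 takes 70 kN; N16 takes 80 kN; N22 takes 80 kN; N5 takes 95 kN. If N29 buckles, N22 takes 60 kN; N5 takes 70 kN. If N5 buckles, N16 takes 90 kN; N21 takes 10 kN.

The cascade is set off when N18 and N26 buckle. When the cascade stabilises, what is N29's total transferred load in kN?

0

Round 1 — N18, N26 buckle (initial).
  N14: +65+70 → 135 ≥ 40
  N16: +80 → 80 ≥ 70
  N22: +50+80 → 130 ≥ 50
  N5: +95 → 95 ≥ 40
Round 2 — N14, N16, N22, N5 buckle.
  N21: +40+70+10 → 120 ≥ 90
Round 3 — N21 buckles.
No further bucklings.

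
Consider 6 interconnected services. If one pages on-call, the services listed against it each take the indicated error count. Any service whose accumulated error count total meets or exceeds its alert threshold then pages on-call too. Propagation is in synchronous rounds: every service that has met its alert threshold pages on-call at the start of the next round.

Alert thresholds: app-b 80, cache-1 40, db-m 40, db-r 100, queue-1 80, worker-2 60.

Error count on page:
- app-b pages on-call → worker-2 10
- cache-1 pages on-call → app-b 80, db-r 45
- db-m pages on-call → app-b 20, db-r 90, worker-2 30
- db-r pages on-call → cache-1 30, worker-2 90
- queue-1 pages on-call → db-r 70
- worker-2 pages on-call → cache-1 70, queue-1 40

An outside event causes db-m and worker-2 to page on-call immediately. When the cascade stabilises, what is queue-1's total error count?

Round 1 — db-m, worker-2 page on-call (initial).
  app-b: +20 → 20 < 80
  cache-1: +70 → 70 ≥ 40
  db-r: +90 → 90 < 100
  queue-1: +40 → 40 < 80
Round 2 — cache-1 pages on-call.
  app-b: +80 → 100 ≥ 80
  db-r: +45 → 135 ≥ 100
Round 3 — app-b, db-r page on-call.
No further pages.

40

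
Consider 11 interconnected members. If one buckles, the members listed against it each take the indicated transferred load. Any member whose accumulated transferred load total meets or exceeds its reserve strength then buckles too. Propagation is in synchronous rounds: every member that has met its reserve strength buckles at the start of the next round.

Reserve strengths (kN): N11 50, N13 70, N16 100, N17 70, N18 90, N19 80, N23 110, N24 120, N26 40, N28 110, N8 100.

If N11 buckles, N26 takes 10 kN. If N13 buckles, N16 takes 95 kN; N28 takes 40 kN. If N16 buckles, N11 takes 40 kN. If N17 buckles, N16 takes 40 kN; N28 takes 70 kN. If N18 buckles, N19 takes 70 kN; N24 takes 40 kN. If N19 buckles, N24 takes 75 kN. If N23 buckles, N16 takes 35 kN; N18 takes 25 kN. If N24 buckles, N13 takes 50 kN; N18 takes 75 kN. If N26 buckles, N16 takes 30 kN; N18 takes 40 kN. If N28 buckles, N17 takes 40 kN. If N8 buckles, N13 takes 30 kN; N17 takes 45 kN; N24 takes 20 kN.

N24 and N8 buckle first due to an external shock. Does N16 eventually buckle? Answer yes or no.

Round 1 — N24, N8 buckle (initial).
  N13: +50+30 → 80 ≥ 70
  N17: +45 → 45 < 70
  N18: +75 → 75 < 90
Round 2 — N13 buckles.
  N16: +95 → 95 < 100
  N28: +40 → 40 < 110
No further bucklings.

no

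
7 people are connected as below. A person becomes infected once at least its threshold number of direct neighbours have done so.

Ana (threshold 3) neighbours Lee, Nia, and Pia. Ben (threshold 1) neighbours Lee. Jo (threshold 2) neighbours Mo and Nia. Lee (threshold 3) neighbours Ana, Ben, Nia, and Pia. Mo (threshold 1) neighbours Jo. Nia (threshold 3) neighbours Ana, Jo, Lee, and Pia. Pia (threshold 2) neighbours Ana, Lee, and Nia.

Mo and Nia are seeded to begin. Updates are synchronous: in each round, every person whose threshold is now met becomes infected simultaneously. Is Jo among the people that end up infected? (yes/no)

yes

Round 1 — Mo, Nia become infected (initial).
Round 2 — checking thresholds:
  Ana: 1 of 3 neighbours < 3, holds.
  Jo: 2 of 2 neighbours ≥ 2, becomes infected.
  Lee: 1 of 4 neighbours < 3, holds.
  Pia: 1 of 3 neighbours < 2, holds.
Round 3 — no new infections; cascade stops.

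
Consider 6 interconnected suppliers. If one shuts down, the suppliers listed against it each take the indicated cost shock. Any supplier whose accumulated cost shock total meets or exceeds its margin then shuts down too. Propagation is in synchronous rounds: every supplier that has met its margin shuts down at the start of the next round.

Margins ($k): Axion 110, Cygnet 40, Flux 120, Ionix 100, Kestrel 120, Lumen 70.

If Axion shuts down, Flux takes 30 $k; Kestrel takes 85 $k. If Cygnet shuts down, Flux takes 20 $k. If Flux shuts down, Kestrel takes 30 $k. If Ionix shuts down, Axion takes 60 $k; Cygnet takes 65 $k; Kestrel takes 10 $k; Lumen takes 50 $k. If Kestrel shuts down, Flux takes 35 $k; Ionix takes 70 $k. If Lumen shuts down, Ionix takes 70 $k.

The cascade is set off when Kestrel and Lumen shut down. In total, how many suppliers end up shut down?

Round 1 — Kestrel, Lumen shut down (initial).
  Flux: +35 → 35 < 120
  Ionix: +70+70 → 140 ≥ 100
Round 2 — Ionix shuts down.
  Axion: +60 → 60 < 110
  Cygnet: +65 → 65 ≥ 40
Round 3 — Cygnet shuts down.
  Flux: +20 → 55 < 120
No further shutdowns.

4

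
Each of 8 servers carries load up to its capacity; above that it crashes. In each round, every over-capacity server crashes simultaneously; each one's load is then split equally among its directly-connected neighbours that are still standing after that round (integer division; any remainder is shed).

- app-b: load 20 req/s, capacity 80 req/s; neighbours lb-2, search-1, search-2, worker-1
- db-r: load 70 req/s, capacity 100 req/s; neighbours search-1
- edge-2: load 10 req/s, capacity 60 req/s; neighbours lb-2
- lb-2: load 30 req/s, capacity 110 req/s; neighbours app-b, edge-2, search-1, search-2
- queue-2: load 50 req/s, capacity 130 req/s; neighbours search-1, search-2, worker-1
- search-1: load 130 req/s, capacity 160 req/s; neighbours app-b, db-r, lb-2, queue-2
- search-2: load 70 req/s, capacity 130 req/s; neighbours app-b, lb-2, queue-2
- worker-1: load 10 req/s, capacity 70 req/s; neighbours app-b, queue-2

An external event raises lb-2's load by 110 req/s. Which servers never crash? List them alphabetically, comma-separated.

Round 1 — lb-2 at 140 > 110. lb-2 crashes.
  lb-2 sheds 140 req/s to app-b, edge-2, search-1, search-2: 35 each.
    app-b: 20+35 = 55 ≤ 80
    edge-2: 10+35 = 45 ≤ 60
    search-1: 130+35 = 165 > 160
    search-2: 70+35 = 105 ≤ 130
Round 2 — search-1 crashes.
  search-1 sheds 165 req/s to app-b, db-r, queue-2: 55 each.
    app-b: 55+55 = 110 > 80
    db-r: 70+55 = 125 > 100
    queue-2: 50+55 = 105 ≤ 130
Round 3 — app-b, db-r crash.
  app-b sheds 110 req/s to search-2, worker-1: 55 each.
    search-2: 105+55 = 160 > 130
    worker-1: 10+55 = 65 ≤ 70
  db-r sheds 125 req/s: no online neighbours, lost.
Round 4 — search-2 crashes.
  search-2 sheds 160 req/s to queue-2: 160 each.
    queue-2: 105+160 = 265 > 130
Round 5 — queue-2 crashes.
  queue-2 sheds 265 req/s to worker-1: 265 each.
    worker-1: 65+265 = 330 > 70
Round 6 — worker-1 crashes.
  worker-1 sheds 330 req/s: no online neighbours, lost.
No further crashes.

edge-2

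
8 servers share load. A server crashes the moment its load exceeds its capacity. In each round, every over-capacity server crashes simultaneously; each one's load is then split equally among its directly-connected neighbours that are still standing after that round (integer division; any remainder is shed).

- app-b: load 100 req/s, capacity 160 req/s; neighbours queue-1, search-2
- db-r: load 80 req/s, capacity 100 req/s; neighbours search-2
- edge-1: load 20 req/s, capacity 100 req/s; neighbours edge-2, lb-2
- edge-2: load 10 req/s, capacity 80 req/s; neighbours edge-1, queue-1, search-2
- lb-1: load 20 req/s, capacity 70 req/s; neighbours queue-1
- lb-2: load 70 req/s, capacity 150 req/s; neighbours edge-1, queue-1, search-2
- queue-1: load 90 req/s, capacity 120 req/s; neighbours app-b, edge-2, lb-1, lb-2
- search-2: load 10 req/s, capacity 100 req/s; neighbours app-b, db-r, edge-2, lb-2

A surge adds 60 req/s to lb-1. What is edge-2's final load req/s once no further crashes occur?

Round 1 — lb-1 at 80 > 70. lb-1 crashes.
  lb-1 sheds 80 req/s to queue-1: 80 each.
    queue-1: 90+80 = 170 > 120
Round 2 — queue-1 crashes.
  queue-1 sheds 170 req/s to app-b, edge-2, lb-2: 56 each (2 lost).
    app-b: 100+56 = 156 ≤ 160
    edge-2: 10+56 = 66 ≤ 80
    lb-2: 70+56 = 126 ≤ 150
No further crashes.

66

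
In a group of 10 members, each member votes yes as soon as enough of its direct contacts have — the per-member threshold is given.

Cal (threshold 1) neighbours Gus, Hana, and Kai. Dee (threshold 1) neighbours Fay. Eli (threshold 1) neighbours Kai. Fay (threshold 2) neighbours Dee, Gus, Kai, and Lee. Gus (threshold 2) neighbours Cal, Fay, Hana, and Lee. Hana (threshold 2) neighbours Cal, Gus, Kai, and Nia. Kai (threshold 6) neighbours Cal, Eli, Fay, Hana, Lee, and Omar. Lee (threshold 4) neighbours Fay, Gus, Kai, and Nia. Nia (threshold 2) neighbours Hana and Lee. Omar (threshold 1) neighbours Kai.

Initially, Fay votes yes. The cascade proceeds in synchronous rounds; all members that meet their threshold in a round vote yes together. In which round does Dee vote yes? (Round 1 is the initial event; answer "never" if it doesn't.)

Round 1 — Fay votes yes (initial).
Round 2 — checking thresholds:
  Dee: 1 of 1 neighbours ≥ 1, votes yes.
  Gus: 1 of 4 neighbours < 2, holds.
  Kai: 1 of 6 neighbours < 6, holds.
  Lee: 1 of 4 neighbours < 4, holds.
Round 3 — no new yes votes; cascade stops.

2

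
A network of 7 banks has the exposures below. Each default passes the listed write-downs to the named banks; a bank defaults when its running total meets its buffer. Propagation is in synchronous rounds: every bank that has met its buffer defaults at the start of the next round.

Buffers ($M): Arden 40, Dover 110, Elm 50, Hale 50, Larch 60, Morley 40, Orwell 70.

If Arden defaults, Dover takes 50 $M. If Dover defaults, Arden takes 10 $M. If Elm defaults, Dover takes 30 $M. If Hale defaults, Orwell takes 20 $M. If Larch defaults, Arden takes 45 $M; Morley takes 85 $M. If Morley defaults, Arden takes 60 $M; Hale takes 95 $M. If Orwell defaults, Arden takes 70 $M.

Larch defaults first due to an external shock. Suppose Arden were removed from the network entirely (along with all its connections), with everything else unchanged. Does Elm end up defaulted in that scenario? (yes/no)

With Arden removed:
Round 1 — Larch defaults (initial).
  Morley: +85 → 85 ≥ 40
Round 2 — Morley defaults.
  Hale: +95 → 95 ≥ 50
Round 3 — Hale defaults.
  Orwell: +20 → 20 < 70
No further defaults.

no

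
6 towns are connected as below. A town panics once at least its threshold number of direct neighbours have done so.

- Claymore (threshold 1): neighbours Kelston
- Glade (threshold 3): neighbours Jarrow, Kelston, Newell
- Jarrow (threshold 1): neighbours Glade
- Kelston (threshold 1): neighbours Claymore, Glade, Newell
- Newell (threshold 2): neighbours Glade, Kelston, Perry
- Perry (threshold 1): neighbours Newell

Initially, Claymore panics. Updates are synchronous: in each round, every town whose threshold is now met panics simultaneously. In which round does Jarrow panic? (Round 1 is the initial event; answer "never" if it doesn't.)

Round 1 — Claymore panics (initial).
Round 2 — checking thresholds:
  Kelston: 1 of 3 neighbours ≥ 1, panics.
Round 3 — no new panics; cascade stops.

never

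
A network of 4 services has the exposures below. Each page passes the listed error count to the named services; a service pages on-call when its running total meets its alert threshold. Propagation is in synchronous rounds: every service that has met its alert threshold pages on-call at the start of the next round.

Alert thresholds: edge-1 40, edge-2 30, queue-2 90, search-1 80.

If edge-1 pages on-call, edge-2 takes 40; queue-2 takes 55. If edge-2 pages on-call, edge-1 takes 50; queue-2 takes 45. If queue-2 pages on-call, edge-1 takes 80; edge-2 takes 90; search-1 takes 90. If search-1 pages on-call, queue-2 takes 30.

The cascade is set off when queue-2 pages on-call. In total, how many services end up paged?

4

Round 1 — queue-2 pages on-call (initial).
  edge-1: +80 → 80 ≥ 40
  edge-2: +90 → 90 ≥ 30
  search-1: +90 → 90 ≥ 80
Round 2 — edge-1, edge-2, search-1 page on-call.
No further pages.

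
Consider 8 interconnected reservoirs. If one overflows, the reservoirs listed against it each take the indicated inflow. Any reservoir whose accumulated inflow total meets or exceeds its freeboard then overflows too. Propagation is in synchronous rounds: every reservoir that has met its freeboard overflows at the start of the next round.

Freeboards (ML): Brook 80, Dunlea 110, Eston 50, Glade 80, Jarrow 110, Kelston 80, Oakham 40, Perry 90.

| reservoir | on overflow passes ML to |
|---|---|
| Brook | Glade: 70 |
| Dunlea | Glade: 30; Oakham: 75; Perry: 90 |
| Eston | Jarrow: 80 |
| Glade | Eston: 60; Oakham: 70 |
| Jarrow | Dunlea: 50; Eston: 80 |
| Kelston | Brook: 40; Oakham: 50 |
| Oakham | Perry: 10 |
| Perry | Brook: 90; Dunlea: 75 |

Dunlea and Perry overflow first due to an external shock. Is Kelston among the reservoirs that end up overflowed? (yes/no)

Round 1 — Dunlea, Perry overflow (initial).
  Brook: +90 → 90 ≥ 80
  Glade: +30 → 30 < 80
  Oakham: +75 → 75 ≥ 40
Round 2 — Brook, Oakham overflow.
  Glade: +70 → 100 ≥ 80
Round 3 — Glade overflows.
  Eston: +60 → 60 ≥ 50
Round 4 — Eston overflows.
  Jarrow: +80 → 80 < 110
No further overflows.

no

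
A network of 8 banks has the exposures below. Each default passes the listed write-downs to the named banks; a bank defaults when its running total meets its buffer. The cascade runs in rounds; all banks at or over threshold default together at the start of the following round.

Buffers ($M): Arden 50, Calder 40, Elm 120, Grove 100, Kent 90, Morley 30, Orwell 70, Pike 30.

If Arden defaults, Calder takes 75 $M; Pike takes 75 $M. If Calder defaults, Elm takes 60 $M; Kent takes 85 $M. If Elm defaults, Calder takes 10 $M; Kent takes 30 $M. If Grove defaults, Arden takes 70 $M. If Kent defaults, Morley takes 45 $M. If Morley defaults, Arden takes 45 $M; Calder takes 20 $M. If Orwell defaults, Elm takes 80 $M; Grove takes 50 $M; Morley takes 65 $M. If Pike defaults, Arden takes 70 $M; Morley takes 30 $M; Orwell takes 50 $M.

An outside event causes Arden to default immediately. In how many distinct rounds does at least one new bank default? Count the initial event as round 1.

Round 1 — Arden defaults (initial).
  Calder: +75 → 75 ≥ 40
  Pike: +75 → 75 ≥ 30
Round 2 — Calder, Pike default.
  Elm: +60 → 60 < 120
  Kent: +85 → 85 < 90
  Morley: +30 → 30 ≥ 30
  Orwell: +50 → 50 < 70
Round 3 — Morley defaults.
No further defaults.

3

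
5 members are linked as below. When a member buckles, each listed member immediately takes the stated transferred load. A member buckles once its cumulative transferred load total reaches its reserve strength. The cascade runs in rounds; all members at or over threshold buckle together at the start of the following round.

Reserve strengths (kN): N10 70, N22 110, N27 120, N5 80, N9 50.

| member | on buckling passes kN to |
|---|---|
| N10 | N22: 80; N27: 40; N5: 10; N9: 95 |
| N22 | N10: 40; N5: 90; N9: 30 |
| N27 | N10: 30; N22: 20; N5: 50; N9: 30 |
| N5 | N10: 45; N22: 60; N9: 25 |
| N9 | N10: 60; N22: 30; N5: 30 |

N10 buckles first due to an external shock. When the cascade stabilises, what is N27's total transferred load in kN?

Round 1 — N10 buckles (initial).
  N22: +80 → 80 < 110
  N27: +40 → 40 < 120
  N5: +10 → 10 < 80
  N9: +95 → 95 ≥ 50
Round 2 — N9 buckles.
  N22: +30 → 110 ≥ 110
  N5: +30 → 40 < 80
Round 3 — N22 buckles.
  N5: +90 → 130 ≥ 80
Round 4 — N5 buckles.
No further bucklings.

40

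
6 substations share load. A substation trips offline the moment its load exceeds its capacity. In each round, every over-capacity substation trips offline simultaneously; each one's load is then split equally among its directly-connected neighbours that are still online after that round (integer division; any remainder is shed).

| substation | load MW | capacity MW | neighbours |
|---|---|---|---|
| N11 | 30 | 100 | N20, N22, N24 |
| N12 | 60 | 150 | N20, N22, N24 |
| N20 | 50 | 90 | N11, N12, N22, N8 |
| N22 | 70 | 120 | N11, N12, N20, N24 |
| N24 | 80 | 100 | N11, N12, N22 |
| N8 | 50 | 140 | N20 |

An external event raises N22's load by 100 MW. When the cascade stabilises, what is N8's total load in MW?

80

Round 1 — N22 at 170 > 120. N22 trips offline.
  N22 sheds 170 MW to N11, N12, N20, N24: 42 each (2 lost).
    N11: 30+42 = 72 ≤ 100
    N12: 60+42 = 102 ≤ 150
    N20: 50+42 = 92 > 90
    N24: 80+42 = 122 > 100
Round 2 — N20, N24 trip offline.
  N20 sheds 92 MW to N11, N12, N8: 30 each (2 lost).
    N11: 72+30 = 102 > 100
    N12: 102+30 = 132 ≤ 150
    N8: 50+30 = 80 ≤ 140
  N24 sheds 122 MW to N11, N12: 61 each.
    N11: 102+61 = 163 > 100
    N12: 132+61 = 193 > 150
Round 3 — N11, N12 trip offline.
  N11 sheds 163 MW: no online neighbours, lost.
  N12 sheds 193 MW: no online neighbours, lost.
No further trips.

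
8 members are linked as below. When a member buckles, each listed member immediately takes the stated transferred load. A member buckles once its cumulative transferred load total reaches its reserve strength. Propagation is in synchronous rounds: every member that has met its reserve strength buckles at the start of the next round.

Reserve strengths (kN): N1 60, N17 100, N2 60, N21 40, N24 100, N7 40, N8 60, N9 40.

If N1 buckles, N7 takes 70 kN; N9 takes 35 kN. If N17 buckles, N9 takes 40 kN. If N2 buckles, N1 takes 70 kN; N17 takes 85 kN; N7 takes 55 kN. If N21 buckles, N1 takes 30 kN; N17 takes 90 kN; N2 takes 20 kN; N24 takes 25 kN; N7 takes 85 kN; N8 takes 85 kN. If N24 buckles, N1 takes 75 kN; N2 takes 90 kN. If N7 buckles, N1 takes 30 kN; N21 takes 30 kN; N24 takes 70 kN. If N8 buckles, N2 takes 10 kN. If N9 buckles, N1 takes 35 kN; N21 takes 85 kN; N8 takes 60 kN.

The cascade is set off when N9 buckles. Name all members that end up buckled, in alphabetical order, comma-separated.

N1, N21, N7, N8, N9

Round 1 — N9 buckles (initial).
  N1: +35 → 35 < 60
  N21: +85 → 85 ≥ 40
  N8: +60 → 60 ≥ 60
Round 2 — N21, N8 buckle.
  N1: +30 → 65 ≥ 60
  N17: +90 → 90 < 100
  N2: +20+10 → 30 < 60
  N24: +25 → 25 < 100
  N7: +85 → 85 ≥ 40
Round 3 — N1, N7 buckle.
  N24: +70 → 95 < 100
No further bucklings.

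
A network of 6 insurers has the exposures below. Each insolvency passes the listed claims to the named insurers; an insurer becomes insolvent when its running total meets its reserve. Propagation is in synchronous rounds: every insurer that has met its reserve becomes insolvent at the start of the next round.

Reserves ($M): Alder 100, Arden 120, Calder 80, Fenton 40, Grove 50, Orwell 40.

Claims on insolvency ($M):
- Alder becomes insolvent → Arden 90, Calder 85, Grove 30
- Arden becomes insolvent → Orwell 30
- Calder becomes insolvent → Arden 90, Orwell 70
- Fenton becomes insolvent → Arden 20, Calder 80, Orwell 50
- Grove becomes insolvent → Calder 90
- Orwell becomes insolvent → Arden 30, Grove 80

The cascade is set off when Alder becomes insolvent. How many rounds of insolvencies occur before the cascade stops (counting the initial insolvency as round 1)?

4

Round 1 — Alder becomes insolvent (initial).
  Arden: +90 → 90 < 120
  Calder: +85 → 85 ≥ 80
  Grove: +30 → 30 < 50
Round 2 — Calder becomes insolvent.
  Arden: +90 → 180 ≥ 120
  Orwell: +70 → 70 ≥ 40
Round 3 — Arden, Orwell become insolvent.
  Grove: +80 → 110 ≥ 50
Round 4 — Grove becomes insolvent.
No further insolvencies.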